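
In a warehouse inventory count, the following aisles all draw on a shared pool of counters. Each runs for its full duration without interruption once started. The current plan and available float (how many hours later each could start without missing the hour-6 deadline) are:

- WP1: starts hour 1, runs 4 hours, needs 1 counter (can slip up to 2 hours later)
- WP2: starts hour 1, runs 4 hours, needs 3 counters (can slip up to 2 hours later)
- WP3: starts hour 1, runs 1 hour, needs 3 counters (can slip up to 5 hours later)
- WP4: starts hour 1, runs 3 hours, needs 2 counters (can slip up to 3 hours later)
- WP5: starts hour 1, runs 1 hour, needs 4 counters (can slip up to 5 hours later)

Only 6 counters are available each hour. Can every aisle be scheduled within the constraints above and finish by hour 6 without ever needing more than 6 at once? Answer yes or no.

yes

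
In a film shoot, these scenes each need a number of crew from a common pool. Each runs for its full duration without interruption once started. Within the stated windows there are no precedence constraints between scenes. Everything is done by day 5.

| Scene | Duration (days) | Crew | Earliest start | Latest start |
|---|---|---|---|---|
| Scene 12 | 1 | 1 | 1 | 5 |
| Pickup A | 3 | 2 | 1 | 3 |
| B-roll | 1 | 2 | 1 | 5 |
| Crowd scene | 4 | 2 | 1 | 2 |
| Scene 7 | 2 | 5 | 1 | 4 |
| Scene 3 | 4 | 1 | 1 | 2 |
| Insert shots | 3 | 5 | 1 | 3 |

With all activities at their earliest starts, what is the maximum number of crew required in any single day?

Early-start schedule: Scene 12@1, Pickup A@1, B-roll@1, Crowd scene@1, Scene 7@1, Scene 3@1, Insert shots@1.
Load per day: day 1: 18, day 2: 15, day 3: 10, day 4: 3, day 5: 0.
Peak is 18.

18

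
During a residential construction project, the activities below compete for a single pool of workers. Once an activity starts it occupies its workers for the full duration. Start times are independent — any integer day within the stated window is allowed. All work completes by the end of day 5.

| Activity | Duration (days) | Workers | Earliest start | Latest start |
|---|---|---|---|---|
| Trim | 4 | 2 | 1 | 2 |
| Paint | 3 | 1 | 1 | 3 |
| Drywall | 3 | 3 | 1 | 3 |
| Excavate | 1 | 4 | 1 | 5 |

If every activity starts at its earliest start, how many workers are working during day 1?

At early start, day 1 has: Trim, Paint, Drywall, Excavate.
Demand: 2 + 1 + 3 + 4 = 10.

10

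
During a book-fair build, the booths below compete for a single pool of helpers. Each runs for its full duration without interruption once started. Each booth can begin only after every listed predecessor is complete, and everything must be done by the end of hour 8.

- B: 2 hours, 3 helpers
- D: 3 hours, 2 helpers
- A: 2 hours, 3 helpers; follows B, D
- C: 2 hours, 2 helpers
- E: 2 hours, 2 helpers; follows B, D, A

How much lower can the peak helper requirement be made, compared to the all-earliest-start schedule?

Early-start peak: h1:7  h2:7  h3:2  h4:3  h5:3  h6:2  h7:2  h8:0 ⇒ 7.
Leveled (B@1, D@1, A@4, C@3, E@6): h1:5  h2:5  h3:4  h4:5  h5:3  h6:2  h7:2  h8:0 ⇒ 5.
Reduction 7 − 5 = 2.

2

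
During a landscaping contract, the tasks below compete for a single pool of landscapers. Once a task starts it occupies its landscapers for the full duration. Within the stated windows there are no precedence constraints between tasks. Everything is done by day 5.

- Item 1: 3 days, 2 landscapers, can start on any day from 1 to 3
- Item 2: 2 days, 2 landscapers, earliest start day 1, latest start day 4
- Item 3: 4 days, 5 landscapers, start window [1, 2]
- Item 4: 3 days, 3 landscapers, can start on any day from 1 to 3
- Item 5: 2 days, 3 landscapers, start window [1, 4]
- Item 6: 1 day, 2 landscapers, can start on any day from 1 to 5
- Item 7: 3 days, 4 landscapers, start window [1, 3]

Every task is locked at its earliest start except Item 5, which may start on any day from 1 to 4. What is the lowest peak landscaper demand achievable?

18

Item 5@1: d1:21  d2:19  d3:14  d4:5  d5:0 → peak 21
Item 5@2: d1:18  d2:19  d3:17  d4:5  d5:0 → peak 19
Item 5@3: d1:18  d2:16  d3:17  d4:8  d5:0 → peak 18
Item 5@4: d1:18  d2:16  d3:14  d4:8  d5:3 → peak 18
Best is Item 5@3, peak 18.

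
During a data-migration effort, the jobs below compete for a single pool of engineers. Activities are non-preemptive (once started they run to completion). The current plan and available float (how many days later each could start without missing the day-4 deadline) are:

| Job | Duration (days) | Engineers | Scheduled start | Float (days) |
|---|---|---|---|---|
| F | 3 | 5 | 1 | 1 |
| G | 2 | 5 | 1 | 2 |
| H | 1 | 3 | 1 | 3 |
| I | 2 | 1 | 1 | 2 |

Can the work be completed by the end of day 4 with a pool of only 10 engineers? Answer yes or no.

Schedule F@1, G@1, H@3, I@3: d1:10  d2:10  d3:9  d4:1 — peak 10 ≤ 10.

yes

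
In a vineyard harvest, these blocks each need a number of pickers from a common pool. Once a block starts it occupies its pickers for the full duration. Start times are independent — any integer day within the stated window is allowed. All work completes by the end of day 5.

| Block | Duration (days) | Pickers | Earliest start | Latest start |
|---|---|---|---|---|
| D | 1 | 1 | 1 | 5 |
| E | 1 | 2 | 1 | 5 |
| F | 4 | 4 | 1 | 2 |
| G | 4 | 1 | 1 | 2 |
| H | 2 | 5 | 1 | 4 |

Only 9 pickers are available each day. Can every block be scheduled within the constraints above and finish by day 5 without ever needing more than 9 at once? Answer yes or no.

no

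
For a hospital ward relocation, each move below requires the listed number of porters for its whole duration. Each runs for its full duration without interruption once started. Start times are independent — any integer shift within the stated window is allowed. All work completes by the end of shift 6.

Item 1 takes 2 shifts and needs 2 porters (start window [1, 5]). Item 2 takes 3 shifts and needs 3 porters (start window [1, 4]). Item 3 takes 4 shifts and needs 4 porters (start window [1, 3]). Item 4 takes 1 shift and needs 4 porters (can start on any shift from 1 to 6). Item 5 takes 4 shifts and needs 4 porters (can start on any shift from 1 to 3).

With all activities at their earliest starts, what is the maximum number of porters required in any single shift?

17

Early-start schedule: Item 1@1, Item 2@1, Item 3@1, Item 4@1, Item 5@1.
Load per shift: shift 1: 17, shift 2: 13, shift 3: 11, shift 4: 8, shift 5: 0, shift 6: 0.
Peak is 17.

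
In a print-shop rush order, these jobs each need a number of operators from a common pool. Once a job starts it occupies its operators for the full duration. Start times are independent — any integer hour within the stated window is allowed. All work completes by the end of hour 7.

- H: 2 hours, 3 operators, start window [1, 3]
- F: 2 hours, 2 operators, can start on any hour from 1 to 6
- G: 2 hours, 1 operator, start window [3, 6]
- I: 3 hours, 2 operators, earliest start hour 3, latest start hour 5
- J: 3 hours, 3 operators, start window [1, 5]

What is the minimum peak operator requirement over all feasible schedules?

Early-start (H@1, F@1, G@3, I@3, J@1) gives peak 8: h1:8  h2:8  h3:6  h4:3  h5:2  h6:0  h7:0.
Shift J→5.
Schedule H@1, F@1, G@3, I@3, J@5: h1:5  h2:5  h3:3  h4:3  h5:5  h6:3  h7:3 — peak 5.

5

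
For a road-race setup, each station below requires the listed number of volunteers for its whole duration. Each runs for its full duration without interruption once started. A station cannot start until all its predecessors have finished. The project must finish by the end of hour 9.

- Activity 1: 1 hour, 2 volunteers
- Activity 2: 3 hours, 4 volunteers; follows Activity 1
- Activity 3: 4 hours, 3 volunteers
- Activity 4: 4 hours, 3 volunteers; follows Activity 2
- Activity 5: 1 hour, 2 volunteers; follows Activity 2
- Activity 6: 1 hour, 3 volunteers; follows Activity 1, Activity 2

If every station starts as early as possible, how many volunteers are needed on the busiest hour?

Early-start schedule: Activity 1@1, Activity 2@2, Activity 3@1, Activity 4@5, Activity 5@5, Activity 6@5.
Load per hour: hour 1: 5, hour 2: 7, hour 3: 7, hour 4: 7, hour 5: 8, hour 6: 3, hour 7: 3, hour 8: 3, hour 9: 0.
Peak is 8.

8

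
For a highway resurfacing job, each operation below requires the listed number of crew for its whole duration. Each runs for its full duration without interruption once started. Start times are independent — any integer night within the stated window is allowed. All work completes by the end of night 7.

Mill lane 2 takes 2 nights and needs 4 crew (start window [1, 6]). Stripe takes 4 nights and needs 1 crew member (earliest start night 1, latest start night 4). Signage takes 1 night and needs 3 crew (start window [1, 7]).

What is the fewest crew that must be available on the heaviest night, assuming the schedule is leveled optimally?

4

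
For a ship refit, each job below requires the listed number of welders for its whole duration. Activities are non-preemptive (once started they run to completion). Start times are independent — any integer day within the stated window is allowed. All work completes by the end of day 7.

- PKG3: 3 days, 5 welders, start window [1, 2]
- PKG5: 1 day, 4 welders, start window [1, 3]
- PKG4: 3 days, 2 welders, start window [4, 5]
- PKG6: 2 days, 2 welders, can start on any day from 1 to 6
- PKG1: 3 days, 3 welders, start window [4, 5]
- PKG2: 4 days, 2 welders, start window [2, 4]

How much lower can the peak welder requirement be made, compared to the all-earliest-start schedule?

4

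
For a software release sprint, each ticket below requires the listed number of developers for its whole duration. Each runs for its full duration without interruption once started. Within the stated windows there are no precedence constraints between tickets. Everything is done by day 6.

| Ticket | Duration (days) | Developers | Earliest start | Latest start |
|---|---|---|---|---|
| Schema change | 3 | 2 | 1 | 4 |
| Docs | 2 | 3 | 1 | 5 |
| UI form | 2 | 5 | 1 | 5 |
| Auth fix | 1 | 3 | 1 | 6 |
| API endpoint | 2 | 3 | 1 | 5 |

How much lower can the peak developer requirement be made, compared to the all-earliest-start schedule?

10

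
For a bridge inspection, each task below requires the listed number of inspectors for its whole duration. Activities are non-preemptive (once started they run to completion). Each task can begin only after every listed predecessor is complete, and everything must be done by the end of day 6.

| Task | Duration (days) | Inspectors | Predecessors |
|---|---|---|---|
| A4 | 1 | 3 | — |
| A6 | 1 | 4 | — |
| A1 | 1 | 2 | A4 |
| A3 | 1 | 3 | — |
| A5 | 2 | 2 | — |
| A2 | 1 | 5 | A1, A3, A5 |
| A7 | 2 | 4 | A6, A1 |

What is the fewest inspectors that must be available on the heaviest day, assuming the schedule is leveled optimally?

6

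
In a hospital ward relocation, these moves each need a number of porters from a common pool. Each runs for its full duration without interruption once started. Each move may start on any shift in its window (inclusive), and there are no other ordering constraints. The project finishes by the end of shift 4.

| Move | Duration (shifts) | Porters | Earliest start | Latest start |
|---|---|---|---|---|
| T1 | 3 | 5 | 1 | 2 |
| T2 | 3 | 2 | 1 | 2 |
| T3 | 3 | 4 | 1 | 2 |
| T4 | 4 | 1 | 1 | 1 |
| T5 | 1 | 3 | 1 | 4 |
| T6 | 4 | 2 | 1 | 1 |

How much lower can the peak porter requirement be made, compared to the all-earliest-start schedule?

Early-start peak: s1:17  s2:14  s3:14  s4:3 ⇒ 17.
Leveled (T1@1, T2@1, T3@1, T4@1, T5@4, T6@1): s1:14  s2:14  s3:14  s4:6 ⇒ 14.
Reduction 17 − 14 = 3.

3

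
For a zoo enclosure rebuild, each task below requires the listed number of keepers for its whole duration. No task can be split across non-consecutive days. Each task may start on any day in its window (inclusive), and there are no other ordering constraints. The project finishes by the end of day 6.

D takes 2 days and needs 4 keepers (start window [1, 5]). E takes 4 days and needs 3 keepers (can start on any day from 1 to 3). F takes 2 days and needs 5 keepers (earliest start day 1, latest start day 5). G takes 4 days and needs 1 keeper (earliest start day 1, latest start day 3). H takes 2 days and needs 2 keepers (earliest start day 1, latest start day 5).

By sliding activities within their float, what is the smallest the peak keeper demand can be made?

7

Early-start (D@1, E@1, F@1, G@1, H@1) gives peak 15: d1:15  d2:15  d3:4  d4:4  d5:0  d6:0.
Shift F→5, G→3, H→3.
Schedule D@1, E@1, F@5, G@3, H@3: d1:7  d2:7  d3:6  d4:6  d5:6  d6:6 — peak 7.
Total keeper-days = 38 over 6 days ⇒ peak ≥ ⌈38/6⌉ = 7, so 7 is optimal.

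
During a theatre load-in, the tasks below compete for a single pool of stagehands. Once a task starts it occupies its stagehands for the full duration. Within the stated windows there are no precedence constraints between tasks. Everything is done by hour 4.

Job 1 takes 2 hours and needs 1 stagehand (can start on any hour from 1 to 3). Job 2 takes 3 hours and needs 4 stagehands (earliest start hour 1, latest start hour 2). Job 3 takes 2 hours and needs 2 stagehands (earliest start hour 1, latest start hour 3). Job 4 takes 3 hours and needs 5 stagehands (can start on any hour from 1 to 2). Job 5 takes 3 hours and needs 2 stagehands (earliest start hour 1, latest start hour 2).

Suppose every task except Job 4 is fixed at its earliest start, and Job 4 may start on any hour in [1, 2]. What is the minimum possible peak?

14

Job 4@1: h1:14  h2:14  h3:11  h4:0 → peak 14
Job 4@2: h1:9  h2:14  h3:11  h4:5 → peak 14
Best is Job 4@1, peak 14.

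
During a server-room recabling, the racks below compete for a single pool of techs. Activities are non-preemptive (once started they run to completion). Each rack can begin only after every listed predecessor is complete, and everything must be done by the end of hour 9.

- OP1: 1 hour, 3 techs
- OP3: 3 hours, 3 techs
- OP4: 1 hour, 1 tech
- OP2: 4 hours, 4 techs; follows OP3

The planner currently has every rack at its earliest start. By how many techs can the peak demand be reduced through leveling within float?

3

Early-start peak: h1:7  h2:3  h3:3  h4:4  h5:4  h6:4  h7:4  h8:0  h9:0 ⇒ 7.
Leveled (OP1@1, OP3@2, OP4@1, OP2@5): h1:4  h2:3  h3:3  h4:3  h5:4  h6:4  h7:4  h8:4  h9:0 ⇒ 4.
Reduction 7 − 4 = 3.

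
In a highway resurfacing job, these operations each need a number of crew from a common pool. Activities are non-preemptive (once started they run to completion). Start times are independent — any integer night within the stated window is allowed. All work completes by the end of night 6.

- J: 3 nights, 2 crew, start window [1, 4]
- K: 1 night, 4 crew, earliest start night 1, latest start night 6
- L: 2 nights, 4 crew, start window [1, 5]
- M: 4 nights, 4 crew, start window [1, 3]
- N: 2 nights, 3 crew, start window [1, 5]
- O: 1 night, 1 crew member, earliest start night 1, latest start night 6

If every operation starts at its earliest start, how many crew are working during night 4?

4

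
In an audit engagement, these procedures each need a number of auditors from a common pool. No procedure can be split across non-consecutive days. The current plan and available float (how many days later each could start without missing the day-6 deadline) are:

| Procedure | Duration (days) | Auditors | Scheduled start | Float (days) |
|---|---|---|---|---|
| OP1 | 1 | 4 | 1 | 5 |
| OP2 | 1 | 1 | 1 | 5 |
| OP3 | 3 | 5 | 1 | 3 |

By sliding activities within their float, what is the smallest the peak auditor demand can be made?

Early-start (OP1@1, OP2@1, OP3@1) gives peak 10: d1:10  d2:5  d3:5  d4:0  d5:0  d6:0.
Shift OP3→2.
Schedule OP1@1, OP2@1, OP3@2: d1:5  d2:5  d3:5  d4:5  d5:0  d6:0 — peak 5.

5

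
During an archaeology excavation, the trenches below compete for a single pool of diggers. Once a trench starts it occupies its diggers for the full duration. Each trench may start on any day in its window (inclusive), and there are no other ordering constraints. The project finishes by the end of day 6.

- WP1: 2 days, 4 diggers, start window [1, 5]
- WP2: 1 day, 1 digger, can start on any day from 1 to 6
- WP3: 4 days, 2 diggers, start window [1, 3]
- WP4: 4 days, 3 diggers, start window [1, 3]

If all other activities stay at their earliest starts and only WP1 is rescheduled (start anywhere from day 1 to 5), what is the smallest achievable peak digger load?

6

WP1@1: d1:10  d2:9  d3:5  d4:5  d5:0  d6:0 → peak 10
WP1@2: d1:6  d2:9  d3:9  d4:5  d5:0  d6:0 → peak 9
WP1@3: d1:6  d2:5  d3:9  d4:9  d5:0  d6:0 → peak 9
WP1@4: d1:6  d2:5  d3:5  d4:9  d5:4  d6:0 → peak 9
WP1@5: d1:6  d2:5  d3:5  d4:5  d5:4  d6:4 → peak 6
Best is WP1@5, peak 6.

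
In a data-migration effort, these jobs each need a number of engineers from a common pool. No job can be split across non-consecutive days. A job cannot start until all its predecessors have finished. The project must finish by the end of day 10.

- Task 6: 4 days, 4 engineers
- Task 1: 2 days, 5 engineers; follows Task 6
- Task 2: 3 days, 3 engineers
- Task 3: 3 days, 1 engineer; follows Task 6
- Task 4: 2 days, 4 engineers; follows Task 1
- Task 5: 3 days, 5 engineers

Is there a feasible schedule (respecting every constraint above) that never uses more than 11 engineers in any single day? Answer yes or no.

Schedule Task 6@1, Task 1@5, Task 2@1, Task 3@5, Task 4@7, Task 5@8: d1:7  d2:7  d3:7  d4:4  d5:6  d6:6  d7:5  d8:9  d9:5  d10:5 — peak 9 ≤ 11.

yes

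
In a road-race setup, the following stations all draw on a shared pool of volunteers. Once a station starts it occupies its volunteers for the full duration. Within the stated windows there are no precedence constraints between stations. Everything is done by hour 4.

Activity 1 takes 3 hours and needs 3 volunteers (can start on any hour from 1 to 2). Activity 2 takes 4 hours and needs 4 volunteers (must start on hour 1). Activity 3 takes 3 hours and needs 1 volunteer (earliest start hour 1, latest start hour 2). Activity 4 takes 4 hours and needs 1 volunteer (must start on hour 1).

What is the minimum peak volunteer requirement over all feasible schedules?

Schedule Activity 1@1, Activity 2@1, Activity 3@1, Activity 4@1: h1:9  h2:9  h3:9  h4:5 — peak 9.
No arrangement of the 4 feasible schedules does better.

9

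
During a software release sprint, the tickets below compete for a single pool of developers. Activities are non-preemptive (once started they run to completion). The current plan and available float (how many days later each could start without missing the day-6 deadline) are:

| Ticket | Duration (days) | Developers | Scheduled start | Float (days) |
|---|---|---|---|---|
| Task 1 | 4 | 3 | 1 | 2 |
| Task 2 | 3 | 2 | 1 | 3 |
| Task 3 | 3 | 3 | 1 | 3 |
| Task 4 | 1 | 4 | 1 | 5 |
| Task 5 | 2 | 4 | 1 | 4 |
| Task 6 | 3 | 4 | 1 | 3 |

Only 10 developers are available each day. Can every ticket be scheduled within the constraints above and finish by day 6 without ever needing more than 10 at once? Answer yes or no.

Schedule Task 1@1, Task 2@1, Task 3@2, Task 4@1, Task 5@5, Task 6@4: d1:9  d2:8  d3:8  d4:10  d5:8  d6:8 — peak 10 ≤ 10.

yes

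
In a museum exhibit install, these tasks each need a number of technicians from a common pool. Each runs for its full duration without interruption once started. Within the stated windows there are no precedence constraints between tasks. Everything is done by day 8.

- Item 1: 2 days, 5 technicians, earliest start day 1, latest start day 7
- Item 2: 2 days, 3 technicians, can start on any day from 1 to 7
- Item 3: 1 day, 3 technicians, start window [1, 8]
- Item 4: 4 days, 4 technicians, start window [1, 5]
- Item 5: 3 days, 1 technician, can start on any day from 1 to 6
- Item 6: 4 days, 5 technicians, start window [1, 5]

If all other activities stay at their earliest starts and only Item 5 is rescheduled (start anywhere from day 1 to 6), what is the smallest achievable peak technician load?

Item 5@1: d1:21  d2:18  d3:10  d4:9  d5:0  d6:0  d7:0  d8:0 → peak 21
Item 5@2: d1:20  d2:18  d3:10  d4:10  d5:0  d6:0  d7:0  d8:0 → peak 20
Item 5@3: d1:20  d2:17  d3:10  d4:10  d5:1  d6:0  d7:0  d8:0 → peak 20
Item 5@4: d1:20  d2:17  d3:9  d4:10  d5:1  d6:1  d7:0  d8:0 → peak 20
Item 5@5: d1:20  d2:17  d3:9  d4:9  d5:1  d6:1  d7:1  d8:0 → peak 20
Item 5@6: d1:20  d2:17  d3:9  d4:9  d5:0  d6:1  d7:1  d8:1 → peak 20
Best is Item 5@2, peak 20.

20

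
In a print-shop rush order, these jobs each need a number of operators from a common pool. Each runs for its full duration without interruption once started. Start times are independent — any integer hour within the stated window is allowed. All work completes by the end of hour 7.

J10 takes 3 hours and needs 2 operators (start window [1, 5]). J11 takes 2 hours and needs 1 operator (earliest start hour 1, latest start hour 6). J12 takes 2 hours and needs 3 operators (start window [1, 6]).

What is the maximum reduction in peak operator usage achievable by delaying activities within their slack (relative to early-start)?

3

Early-start peak: h1:6  h2:6  h3:2  h4:0  h5:0  h6:0  h7:0 ⇒ 6.
Leveled (J10@1, J11@1, J12@4): h1:3  h2:3  h3:2  h4:3  h5:3  h6:0  h7:0 ⇒ 3.
Reduction 6 − 3 = 3.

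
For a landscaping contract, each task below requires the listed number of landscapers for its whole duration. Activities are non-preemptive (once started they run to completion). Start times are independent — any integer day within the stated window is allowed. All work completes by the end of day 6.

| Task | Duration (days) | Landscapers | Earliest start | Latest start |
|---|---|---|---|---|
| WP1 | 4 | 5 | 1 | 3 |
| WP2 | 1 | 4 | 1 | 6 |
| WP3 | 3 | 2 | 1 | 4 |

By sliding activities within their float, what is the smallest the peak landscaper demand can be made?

Early-start (WP1@1, WP2@1, WP3@1) gives peak 11: d1:11  d2:7  d3:7  d4:5  d5:0  d6:0.
Shift WP2→5.
Schedule WP1@1, WP2@5, WP3@1: d1:7  d2:7  d3:7  d4:5  d5:4  d6:0 — peak 7.

7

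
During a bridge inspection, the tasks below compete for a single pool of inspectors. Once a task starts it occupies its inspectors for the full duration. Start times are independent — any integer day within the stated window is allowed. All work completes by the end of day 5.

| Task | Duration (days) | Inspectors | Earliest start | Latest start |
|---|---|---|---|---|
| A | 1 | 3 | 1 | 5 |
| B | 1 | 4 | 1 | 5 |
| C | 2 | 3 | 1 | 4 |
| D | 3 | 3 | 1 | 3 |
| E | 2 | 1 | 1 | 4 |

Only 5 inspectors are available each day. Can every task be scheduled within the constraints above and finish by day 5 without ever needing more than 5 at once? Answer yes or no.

The minimum achievable peak is 6; 5 < 6, so no feasible schedule stays within the cap.

no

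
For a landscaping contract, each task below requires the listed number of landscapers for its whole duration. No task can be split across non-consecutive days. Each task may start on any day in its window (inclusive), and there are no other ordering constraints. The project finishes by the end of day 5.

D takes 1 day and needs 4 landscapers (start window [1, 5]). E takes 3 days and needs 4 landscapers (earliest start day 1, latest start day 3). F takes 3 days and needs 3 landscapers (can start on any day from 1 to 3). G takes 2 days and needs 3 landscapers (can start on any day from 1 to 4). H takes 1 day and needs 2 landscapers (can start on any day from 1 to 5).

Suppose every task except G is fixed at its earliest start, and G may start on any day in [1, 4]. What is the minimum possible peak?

G@1: d1:16  d2:10  d3:7  d4:0  d5:0 → peak 16
G@2: d1:13  d2:10  d3:10  d4:0  d5:0 → peak 13
G@3: d1:13  d2:7  d3:10  d4:3  d5:0 → peak 13
G@4: d1:13  d2:7  d3:7  d4:3  d5:3 → peak 13
Best is G@2, peak 13.

13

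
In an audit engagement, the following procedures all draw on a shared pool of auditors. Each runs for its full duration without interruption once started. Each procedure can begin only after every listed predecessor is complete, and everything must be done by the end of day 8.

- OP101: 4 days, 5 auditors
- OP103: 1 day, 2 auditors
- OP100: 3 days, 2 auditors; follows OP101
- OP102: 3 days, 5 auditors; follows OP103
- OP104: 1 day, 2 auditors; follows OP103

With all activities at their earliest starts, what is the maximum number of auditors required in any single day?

Early-start schedule: OP101@1, OP103@1, OP100@5, OP102@2, OP104@2.
Load per day: day 1: 7, day 2: 12, day 3: 10, day 4: 10, day 5: 2, day 6: 2, day 7: 2, day 8: 0.
Peak is 12.

12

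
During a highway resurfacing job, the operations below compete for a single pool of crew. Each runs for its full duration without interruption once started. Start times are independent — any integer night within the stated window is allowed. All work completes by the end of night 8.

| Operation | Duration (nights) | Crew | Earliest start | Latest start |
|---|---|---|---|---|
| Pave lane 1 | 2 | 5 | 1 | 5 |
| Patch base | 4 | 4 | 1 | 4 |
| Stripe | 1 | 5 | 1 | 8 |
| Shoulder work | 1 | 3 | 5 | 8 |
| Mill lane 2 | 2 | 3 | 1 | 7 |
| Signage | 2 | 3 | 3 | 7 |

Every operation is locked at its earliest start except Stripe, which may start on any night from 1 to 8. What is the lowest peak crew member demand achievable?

Stripe@1: n1:17  n2:12  n3:7  n4:7  n5:3  n6:0  n7:0  n8:0 → peak 17
Stripe@2: n1:12  n2:17  n3:7  n4:7  n5:3  n6:0  n7:0  n8:0 → peak 17
Stripe@3: n1:12  n2:12  n3:12  n4:7  n5:3  n6:0  n7:0  n8:0 → peak 12
Stripe@4: n1:12  n2:12  n3:7  n4:12  n5:3  n6:0  n7:0  n8:0 → peak 12
Stripe@5: n1:12  n2:12  n3:7  n4:7  n5:8  n6:0  n7:0  n8:0 → peak 12
Stripe@6: n1:12  n2:12  n3:7  n4:7  n5:3  n6:5  n7:0  n8:0 → peak 12
Stripe@7: n1:12  n2:12  n3:7  n4:7  n5:3  n6:0  n7:5  n8:0 → peak 12
Stripe@8: n1:12  n2:12  n3:7  n4:7  n5:3  n6:0  n7:0  n8:5 → peak 12
Best is Stripe@3, peak 12.

12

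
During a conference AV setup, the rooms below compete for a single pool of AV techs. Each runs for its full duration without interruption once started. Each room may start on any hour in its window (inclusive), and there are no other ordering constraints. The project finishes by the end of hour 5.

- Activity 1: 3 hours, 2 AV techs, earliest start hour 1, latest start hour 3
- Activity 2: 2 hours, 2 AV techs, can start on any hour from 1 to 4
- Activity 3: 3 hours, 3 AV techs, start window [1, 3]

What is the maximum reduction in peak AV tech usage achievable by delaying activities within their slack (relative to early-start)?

Early-start peak: h1:7  h2:7  h3:5  h4:0  h5:0 ⇒ 7.
Leveled (Activity 1@1, Activity 2@1, Activity 3@3): h1:4  h2:4  h3:5  h4:3  h5:3 ⇒ 5.
Reduction 7 − 5 = 2.

2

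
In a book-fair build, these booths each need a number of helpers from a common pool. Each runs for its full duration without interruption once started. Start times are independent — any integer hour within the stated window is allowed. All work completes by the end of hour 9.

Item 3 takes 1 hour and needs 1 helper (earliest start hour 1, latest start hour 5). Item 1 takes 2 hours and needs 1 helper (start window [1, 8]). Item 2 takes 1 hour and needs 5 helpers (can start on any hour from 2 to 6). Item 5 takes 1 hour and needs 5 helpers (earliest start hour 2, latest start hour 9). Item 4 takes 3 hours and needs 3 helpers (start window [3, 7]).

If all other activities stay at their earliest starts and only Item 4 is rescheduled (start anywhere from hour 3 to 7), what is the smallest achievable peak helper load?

11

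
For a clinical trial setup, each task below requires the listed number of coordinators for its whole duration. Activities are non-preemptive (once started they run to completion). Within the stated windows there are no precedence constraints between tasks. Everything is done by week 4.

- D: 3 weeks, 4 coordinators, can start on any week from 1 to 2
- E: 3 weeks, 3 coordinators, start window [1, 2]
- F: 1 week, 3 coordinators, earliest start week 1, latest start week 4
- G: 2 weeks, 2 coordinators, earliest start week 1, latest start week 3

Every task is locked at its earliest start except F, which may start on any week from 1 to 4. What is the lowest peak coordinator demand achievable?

9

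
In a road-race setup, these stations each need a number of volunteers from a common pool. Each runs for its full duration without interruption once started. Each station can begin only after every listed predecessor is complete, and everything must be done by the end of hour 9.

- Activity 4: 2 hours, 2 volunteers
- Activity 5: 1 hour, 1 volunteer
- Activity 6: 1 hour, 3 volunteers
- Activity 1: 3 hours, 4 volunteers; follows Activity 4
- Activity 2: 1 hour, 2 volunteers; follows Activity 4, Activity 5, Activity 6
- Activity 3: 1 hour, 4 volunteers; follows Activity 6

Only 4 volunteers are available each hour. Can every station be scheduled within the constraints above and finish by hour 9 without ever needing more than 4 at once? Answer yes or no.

yes

Schedule Activity 4@1, Activity 5@1, Activity 6@3, Activity 1@4, Activity 2@7, Activity 3@8: h1:3  h2:2  h3:3  h4:4  h5:4  h6:4  h7:2  h8:4  h9:0 — peak 4 ≤ 4.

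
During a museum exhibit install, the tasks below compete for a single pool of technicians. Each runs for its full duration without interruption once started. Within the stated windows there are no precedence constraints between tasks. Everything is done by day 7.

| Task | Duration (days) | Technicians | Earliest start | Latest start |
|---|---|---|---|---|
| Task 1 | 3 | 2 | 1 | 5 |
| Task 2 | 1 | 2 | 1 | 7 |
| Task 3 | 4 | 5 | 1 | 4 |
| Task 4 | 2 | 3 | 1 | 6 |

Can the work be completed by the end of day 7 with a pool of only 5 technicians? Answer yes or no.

Schedule Task 1@1, Task 2@1, Task 3@4, Task 4@2: d1:4  d2:5  d3:5  d4:5  d5:5  d6:5  d7:5 — peak 5 ≤ 5.

yes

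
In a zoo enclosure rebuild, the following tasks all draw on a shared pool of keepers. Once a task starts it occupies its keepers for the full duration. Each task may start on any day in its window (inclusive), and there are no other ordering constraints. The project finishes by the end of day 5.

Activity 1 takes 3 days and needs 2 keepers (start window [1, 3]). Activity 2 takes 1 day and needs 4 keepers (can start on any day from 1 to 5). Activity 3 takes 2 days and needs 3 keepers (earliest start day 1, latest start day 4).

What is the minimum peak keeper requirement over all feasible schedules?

5

Early-start (Activity 1@1, Activity 2@1, Activity 3@1) gives peak 9: d1:9  d2:5  d3:2  d4:0  d5:0.
Shift Activity 2→4.
Schedule Activity 1@1, Activity 2@4, Activity 3@1: d1:5  d2:5  d3:2  d4:4  d5:0 — peak 5.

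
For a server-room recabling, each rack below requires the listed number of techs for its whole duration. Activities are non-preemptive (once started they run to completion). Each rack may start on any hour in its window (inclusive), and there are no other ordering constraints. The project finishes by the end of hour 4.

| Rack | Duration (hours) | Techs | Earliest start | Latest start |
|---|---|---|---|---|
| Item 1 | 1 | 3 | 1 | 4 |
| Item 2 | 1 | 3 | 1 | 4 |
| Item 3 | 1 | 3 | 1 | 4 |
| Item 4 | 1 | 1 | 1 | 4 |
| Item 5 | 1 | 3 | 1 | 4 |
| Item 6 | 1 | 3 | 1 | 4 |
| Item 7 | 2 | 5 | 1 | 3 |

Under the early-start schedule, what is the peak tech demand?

Early-start schedule: Item 1@1, Item 2@1, Item 3@1, Item 4@1, Item 5@1, Item 6@1, Item 7@1.
Load per hour: hour 1: 21, hour 2: 5, hour 3: 0, hour 4: 0.
Peak is 21.

21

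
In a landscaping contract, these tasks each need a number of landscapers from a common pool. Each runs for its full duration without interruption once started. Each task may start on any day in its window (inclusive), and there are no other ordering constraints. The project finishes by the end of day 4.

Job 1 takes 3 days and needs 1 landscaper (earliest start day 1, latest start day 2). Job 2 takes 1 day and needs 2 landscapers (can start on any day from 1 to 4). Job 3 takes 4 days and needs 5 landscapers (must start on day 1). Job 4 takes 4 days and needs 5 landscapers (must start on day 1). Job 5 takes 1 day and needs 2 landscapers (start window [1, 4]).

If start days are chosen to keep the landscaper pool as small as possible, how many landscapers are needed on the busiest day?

13

Early-start (Job 1@1, Job 2@1, Job 3@1, Job 4@1, Job 5@1) gives peak 15: d1:15  d2:11  d3:11  d4:10.
Shift Job 5→2.
Schedule Job 1@1, Job 2@1, Job 3@1, Job 4@1, Job 5@2: d1:13  d2:13  d3:11  d4:10 — peak 13.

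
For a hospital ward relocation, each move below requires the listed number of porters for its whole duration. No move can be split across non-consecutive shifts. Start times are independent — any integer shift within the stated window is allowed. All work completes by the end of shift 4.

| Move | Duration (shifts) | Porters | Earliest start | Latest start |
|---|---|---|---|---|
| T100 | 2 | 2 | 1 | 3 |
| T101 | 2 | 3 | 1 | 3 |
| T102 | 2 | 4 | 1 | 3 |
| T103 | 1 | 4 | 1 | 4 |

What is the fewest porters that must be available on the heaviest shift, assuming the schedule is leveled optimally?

7

Early-start (T100@1, T101@1, T102@1, T103@1) gives peak 13: s1:13  s2:9  s3:0  s4:0.
Shift T101→2, T102→3.
Schedule T100@1, T101@2, T102@3, T103@1: s1:6  s2:5  s3:7  s4:4 — peak 7.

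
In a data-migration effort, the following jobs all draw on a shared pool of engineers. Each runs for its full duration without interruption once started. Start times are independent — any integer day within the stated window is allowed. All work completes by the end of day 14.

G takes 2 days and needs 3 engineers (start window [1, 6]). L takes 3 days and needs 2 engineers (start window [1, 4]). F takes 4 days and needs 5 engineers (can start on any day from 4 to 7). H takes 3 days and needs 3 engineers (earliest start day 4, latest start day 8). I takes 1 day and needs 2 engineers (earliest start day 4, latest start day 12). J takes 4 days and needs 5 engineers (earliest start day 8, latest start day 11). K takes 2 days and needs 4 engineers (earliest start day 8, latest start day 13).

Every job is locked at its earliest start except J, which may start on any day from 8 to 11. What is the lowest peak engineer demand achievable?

10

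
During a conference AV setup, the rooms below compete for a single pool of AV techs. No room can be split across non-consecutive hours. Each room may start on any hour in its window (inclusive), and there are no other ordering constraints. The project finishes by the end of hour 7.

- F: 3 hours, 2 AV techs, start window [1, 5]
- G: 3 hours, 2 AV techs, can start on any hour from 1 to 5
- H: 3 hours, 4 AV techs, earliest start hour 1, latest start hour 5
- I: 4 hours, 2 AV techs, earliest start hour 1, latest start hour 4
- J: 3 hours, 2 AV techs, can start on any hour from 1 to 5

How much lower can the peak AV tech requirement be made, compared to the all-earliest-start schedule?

Early-start peak: h1:12  h2:12  h3:12  h4:2  h5:0  h6:0  h7:0 ⇒ 12.
Leveled (F@1, G@1, H@4, I@1, J@5): h1:6  h2:6  h3:6  h4:6  h5:6  h6:6  h7:2 ⇒ 6.
Reduction 12 − 6 = 6.

6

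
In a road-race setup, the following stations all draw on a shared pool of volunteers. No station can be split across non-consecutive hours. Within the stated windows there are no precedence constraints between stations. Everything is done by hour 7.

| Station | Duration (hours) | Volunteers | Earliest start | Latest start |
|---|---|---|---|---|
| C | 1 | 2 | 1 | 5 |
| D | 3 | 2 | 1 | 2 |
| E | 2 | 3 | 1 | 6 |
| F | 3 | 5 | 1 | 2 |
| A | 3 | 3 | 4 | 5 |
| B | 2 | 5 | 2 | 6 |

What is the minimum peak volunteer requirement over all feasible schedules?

Early-start (C@1, D@1, E@1, F@1, A@4, B@2) gives peak 15: h1:12  h2:15  h3:12  h4:3  h5:3  h6:3  h7:0.
Shift E→4, F→2, A→5, B→6.
Schedule C@1, D@1, E@4, F@2, A@5, B@6: h1:4  h2:7  h3:7  h4:8  h5:6  h6:8  h7:8 — peak 8.

8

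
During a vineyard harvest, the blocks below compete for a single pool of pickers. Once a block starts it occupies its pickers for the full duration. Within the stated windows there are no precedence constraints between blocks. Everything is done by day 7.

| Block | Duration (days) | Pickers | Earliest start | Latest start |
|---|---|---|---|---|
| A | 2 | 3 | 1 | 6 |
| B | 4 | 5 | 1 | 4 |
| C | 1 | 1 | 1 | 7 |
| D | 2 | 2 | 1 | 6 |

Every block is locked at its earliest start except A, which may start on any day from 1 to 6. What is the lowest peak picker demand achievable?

A@1: d1:11  d2:10  d3:5  d4:5  d5:0  d6:0  d7:0 → peak 11
A@2: d1:8  d2:10  d3:8  d4:5  d5:0  d6:0  d7:0 → peak 10
A@3: d1:8  d2:7  d3:8  d4:8  d5:0  d6:0  d7:0 → peak 8
A@4: d1:8  d2:7  d3:5  d4:8  d5:3  d6:0  d7:0 → peak 8
A@5: d1:8  d2:7  d3:5  d4:5  d5:3  d6:3  d7:0 → peak 8
A@6: d1:8  d2:7  d3:5  d4:5  d5:0  d6:3  d7:3 → peak 8
Best is A@3, peak 8.

8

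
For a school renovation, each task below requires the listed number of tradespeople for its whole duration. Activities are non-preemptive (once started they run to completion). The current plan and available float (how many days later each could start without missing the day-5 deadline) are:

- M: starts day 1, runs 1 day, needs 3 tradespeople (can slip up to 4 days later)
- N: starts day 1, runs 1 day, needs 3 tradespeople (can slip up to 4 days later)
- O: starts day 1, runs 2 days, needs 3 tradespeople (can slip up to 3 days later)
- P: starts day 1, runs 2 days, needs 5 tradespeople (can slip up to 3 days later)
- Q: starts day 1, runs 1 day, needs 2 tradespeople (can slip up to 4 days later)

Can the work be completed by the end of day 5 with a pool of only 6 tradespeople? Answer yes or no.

Schedule M@1, N@1, O@2, P@4, Q@2: d1:6  d2:5  d3:3  d4:5  d5:5 — peak 6 ≤ 6.

yes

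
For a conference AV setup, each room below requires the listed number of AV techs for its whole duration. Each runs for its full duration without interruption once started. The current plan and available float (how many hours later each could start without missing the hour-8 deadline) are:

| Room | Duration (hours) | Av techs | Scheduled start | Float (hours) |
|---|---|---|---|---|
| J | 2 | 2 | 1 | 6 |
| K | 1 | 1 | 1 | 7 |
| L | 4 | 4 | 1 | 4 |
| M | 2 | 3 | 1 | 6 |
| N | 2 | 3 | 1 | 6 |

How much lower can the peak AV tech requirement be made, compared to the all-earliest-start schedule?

Early-start peak: h1:13  h2:12  h3:4  h4:4  h5:0  h6:0  h7:0  h8:0 ⇒ 13.
Leveled (J@1, K@3, L@3, M@1, N@7): h1:5  h2:5  h3:5  h4:4  h5:4  h6:4  h7:3  h8:3 ⇒ 5.
Reduction 13 − 5 = 8.

8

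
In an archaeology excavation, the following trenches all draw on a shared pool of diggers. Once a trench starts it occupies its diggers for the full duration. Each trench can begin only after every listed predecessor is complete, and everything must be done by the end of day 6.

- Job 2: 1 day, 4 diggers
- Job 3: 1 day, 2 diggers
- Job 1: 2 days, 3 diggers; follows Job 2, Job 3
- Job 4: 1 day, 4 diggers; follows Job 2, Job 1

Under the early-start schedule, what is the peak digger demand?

Early-start schedule: Job 2@1, Job 3@1, Job 1@2, Job 4@4.
Load per day: day 1: 6, day 2: 3, day 3: 3, day 4: 4, day 5: 0, day 6: 0.
Peak is 6.

6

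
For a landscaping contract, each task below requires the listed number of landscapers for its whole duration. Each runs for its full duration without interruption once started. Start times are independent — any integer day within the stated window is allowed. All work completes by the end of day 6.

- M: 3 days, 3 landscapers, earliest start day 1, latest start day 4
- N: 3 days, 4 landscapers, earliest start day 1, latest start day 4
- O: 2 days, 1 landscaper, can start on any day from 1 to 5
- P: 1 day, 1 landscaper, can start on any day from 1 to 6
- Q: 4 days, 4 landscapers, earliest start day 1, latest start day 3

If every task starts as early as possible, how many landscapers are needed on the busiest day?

13

Early-start schedule: M@1, N@1, O@1, P@1, Q@1.
Load per day: day 1: 13, day 2: 12, day 3: 11, day 4: 4, day 5: 0, day 6: 0.
Peak is 13.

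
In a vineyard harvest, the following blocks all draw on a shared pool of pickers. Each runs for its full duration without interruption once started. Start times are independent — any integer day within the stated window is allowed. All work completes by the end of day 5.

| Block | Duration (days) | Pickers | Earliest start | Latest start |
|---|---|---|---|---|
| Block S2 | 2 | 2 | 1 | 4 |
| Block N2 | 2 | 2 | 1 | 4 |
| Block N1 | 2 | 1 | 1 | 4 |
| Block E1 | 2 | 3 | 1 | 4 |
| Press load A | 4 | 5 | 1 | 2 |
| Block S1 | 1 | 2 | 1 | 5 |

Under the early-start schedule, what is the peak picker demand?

Early-start schedule: Block S2@1, Block N2@1, Block N1@1, Block E1@1, Press load A@1, Block S1@1.
Load per day: day 1: 15, day 2: 13, day 3: 5, day 4: 5, day 5: 0.
Peak is 15.

15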